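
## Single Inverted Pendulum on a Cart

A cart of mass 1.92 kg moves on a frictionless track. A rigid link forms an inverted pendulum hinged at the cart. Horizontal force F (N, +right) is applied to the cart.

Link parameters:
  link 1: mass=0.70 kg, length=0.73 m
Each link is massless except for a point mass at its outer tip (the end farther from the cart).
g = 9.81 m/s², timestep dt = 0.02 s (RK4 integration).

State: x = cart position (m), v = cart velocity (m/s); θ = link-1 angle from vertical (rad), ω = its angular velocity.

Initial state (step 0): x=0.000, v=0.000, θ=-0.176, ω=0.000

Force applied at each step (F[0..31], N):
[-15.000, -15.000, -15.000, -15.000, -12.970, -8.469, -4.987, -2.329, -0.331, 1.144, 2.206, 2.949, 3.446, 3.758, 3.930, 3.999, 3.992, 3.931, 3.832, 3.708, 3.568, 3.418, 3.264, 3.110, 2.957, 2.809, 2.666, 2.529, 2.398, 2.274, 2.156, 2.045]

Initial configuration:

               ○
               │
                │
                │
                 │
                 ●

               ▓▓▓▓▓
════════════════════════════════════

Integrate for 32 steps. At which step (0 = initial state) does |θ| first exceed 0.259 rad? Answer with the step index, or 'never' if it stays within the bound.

Answer: never

Derivation:
apply F[0]=-15.000 → step 1: x=-0.001, v=-0.142, θ=-0.175, ω=0.145
apply F[1]=-15.000 → step 2: x=-0.006, v=-0.285, θ=-0.170, ω=0.291
apply F[2]=-15.000 → step 3: x=-0.013, v=-0.428, θ=-0.163, ω=0.440
apply F[3]=-15.000 → step 4: x=-0.023, v=-0.572, θ=-0.153, ω=0.593
apply F[4]=-12.970 → step 5: x=-0.036, v=-0.696, θ=-0.139, ω=0.722
apply F[5]=-8.469 → step 6: x=-0.050, v=-0.775, θ=-0.124, ω=0.794
apply F[6]=-4.987 → step 7: x=-0.066, v=-0.819, θ=-0.108, ω=0.822
apply F[7]=-2.329 → step 8: x=-0.083, v=-0.837, θ=-0.092, ω=0.819
apply F[8]=-0.331 → step 9: x=-0.099, v=-0.834, θ=-0.076, ω=0.794
apply F[9]=+1.144 → step 10: x=-0.116, v=-0.818, θ=-0.060, ω=0.753
apply F[10]=+2.206 → step 11: x=-0.132, v=-0.791, θ=-0.046, ω=0.702
apply F[11]=+2.949 → step 12: x=-0.148, v=-0.758, θ=-0.032, ω=0.646
apply F[12]=+3.446 → step 13: x=-0.162, v=-0.720, θ=-0.020, ω=0.588
apply F[13]=+3.758 → step 14: x=-0.176, v=-0.680, θ=-0.009, ω=0.529
apply F[14]=+3.930 → step 15: x=-0.190, v=-0.639, θ=0.001, ω=0.472
apply F[15]=+3.999 → step 16: x=-0.202, v=-0.598, θ=0.010, ω=0.417
apply F[16]=+3.992 → step 17: x=-0.213, v=-0.557, θ=0.018, ω=0.365
apply F[17]=+3.931 → step 18: x=-0.224, v=-0.518, θ=0.025, ω=0.317
apply F[18]=+3.832 → step 19: x=-0.234, v=-0.480, θ=0.031, ω=0.272
apply F[19]=+3.708 → step 20: x=-0.243, v=-0.444, θ=0.036, ω=0.232
apply F[20]=+3.568 → step 21: x=-0.252, v=-0.409, θ=0.040, ω=0.195
apply F[21]=+3.418 → step 22: x=-0.260, v=-0.377, θ=0.044, ω=0.162
apply F[22]=+3.264 → step 23: x=-0.267, v=-0.346, θ=0.047, ω=0.132
apply F[23]=+3.110 → step 24: x=-0.274, v=-0.317, θ=0.049, ω=0.105
apply F[24]=+2.957 → step 25: x=-0.280, v=-0.290, θ=0.051, ω=0.081
apply F[25]=+2.809 → step 26: x=-0.285, v=-0.264, θ=0.052, ω=0.060
apply F[26]=+2.666 → step 27: x=-0.290, v=-0.240, θ=0.053, ω=0.041
apply F[27]=+2.529 → step 28: x=-0.295, v=-0.218, θ=0.054, ω=0.025
apply F[28]=+2.398 → step 29: x=-0.299, v=-0.197, θ=0.054, ω=0.011
apply F[29]=+2.274 → step 30: x=-0.303, v=-0.177, θ=0.054, ω=-0.002
apply F[30]=+2.156 → step 31: x=-0.306, v=-0.158, θ=0.054, ω=-0.013
apply F[31]=+2.045 → step 32: x=-0.309, v=-0.141, θ=0.054, ω=-0.022
max |θ| = 0.176 ≤ 0.259 over all 33 states.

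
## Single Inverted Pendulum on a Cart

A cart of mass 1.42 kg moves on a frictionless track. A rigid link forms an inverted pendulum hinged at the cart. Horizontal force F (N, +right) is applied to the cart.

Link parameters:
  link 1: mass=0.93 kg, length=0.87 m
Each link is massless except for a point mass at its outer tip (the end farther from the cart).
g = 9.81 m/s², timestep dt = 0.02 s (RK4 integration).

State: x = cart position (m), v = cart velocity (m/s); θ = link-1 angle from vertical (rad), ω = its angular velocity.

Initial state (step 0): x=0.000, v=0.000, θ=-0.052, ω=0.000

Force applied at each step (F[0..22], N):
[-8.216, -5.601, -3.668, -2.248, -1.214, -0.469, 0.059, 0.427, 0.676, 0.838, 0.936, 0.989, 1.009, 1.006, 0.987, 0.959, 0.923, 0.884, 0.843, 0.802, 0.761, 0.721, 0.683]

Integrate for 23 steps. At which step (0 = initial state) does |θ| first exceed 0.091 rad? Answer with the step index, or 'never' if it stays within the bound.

Answer: never

Derivation:
apply F[0]=-8.216 → step 1: x=-0.001, v=-0.109, θ=-0.051, ω=0.113
apply F[1]=-5.601 → step 2: x=-0.004, v=-0.181, θ=-0.048, ω=0.185
apply F[2]=-3.668 → step 3: x=-0.008, v=-0.227, θ=-0.044, ω=0.228
apply F[3]=-2.248 → step 4: x=-0.013, v=-0.253, θ=-0.039, ω=0.248
apply F[4]=-1.214 → step 5: x=-0.018, v=-0.266, θ=-0.034, ω=0.255
apply F[5]=-0.469 → step 6: x=-0.023, v=-0.268, θ=-0.029, ω=0.250
apply F[6]=+0.059 → step 7: x=-0.029, v=-0.264, θ=-0.024, ω=0.240
apply F[7]=+0.427 → step 8: x=-0.034, v=-0.255, θ=-0.019, ω=0.225
apply F[8]=+0.676 → step 9: x=-0.039, v=-0.244, θ=-0.015, ω=0.207
apply F[9]=+0.838 → step 10: x=-0.044, v=-0.230, θ=-0.011, ω=0.189
apply F[10]=+0.936 → step 11: x=-0.048, v=-0.216, θ=-0.008, ω=0.170
apply F[11]=+0.989 → step 12: x=-0.052, v=-0.201, θ=-0.004, ω=0.152
apply F[12]=+1.009 → step 13: x=-0.056, v=-0.187, θ=-0.001, ω=0.135
apply F[13]=+1.006 → step 14: x=-0.060, v=-0.172, θ=0.001, ω=0.118
apply F[14]=+0.987 → step 15: x=-0.063, v=-0.159, θ=0.003, ω=0.103
apply F[15]=+0.959 → step 16: x=-0.066, v=-0.146, θ=0.005, ω=0.089
apply F[16]=+0.923 → step 17: x=-0.069, v=-0.134, θ=0.007, ω=0.077
apply F[17]=+0.884 → step 18: x=-0.071, v=-0.122, θ=0.008, ω=0.065
apply F[18]=+0.843 → step 19: x=-0.074, v=-0.111, θ=0.009, ω=0.055
apply F[19]=+0.802 → step 20: x=-0.076, v=-0.101, θ=0.010, ω=0.045
apply F[20]=+0.761 → step 21: x=-0.078, v=-0.092, θ=0.011, ω=0.037
apply F[21]=+0.721 → step 22: x=-0.080, v=-0.083, θ=0.012, ω=0.030
apply F[22]=+0.683 → step 23: x=-0.081, v=-0.075, θ=0.013, ω=0.023
max |θ| = 0.052 ≤ 0.091 over all 24 states.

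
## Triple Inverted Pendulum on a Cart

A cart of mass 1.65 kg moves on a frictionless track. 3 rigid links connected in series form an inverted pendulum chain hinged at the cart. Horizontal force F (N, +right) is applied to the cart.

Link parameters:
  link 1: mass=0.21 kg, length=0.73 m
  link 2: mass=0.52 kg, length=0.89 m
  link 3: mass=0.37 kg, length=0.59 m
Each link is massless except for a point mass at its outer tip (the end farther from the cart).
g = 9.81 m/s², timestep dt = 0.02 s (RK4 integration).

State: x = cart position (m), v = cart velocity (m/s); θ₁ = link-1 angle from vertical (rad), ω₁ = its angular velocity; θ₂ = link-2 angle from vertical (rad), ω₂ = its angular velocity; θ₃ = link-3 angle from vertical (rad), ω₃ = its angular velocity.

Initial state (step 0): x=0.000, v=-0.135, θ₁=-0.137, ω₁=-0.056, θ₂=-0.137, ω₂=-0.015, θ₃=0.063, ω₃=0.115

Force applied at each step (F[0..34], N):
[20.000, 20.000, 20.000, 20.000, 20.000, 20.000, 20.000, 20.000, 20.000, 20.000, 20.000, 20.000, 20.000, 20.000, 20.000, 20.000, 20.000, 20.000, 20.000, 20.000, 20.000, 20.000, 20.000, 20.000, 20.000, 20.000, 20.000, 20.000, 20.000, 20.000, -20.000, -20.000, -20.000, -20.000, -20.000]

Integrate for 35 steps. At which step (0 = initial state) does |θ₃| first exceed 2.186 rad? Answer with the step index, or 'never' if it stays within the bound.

Answer: never

Derivation:
apply F[0]=+20.000 → step 1: x=-0.000, v=0.122, θ₁=-0.142, ω₁=-0.443, θ₂=-0.138, ω₂=-0.038, θ₃=0.066, ω₃=0.204
apply F[1]=+20.000 → step 2: x=0.005, v=0.378, θ₁=-0.155, ω₁=-0.838, θ₂=-0.138, ω₂=-0.052, θ₃=0.071, ω₃=0.290
apply F[2]=+20.000 → step 3: x=0.015, v=0.635, θ₁=-0.176, ω₁=-1.248, θ₂=-0.140, ω₂=-0.054, θ₃=0.078, ω₃=0.370
apply F[3]=+20.000 → step 4: x=0.030, v=0.891, θ₁=-0.205, ω₁=-1.674, θ₂=-0.141, ω₂=-0.041, θ₃=0.086, ω₃=0.439
apply F[4]=+20.000 → step 5: x=0.051, v=1.145, θ₁=-0.243, ω₁=-2.108, θ₂=-0.141, ω₂=-0.018, θ₃=0.095, ω₃=0.490
apply F[5]=+20.000 → step 6: x=0.076, v=1.394, θ₁=-0.289, ω₁=-2.536, θ₂=-0.141, ω₂=0.003, θ₃=0.105, ω₃=0.517
apply F[6]=+20.000 → step 7: x=0.106, v=1.637, θ₁=-0.344, ω₁=-2.934, θ₂=-0.141, ω₂=0.003, θ₃=0.116, ω₃=0.517
apply F[7]=+20.000 → step 8: x=0.141, v=1.870, θ₁=-0.406, ω₁=-3.283, θ₂=-0.141, ω₂=-0.039, θ₃=0.126, ω₃=0.491
apply F[8]=+20.000 → step 9: x=0.181, v=2.094, θ₁=-0.475, ω₁=-3.570, θ₂=-0.143, ω₂=-0.138, θ₃=0.135, ω₃=0.443
apply F[9]=+20.000 → step 10: x=0.225, v=2.309, θ₁=-0.549, ω₁=-3.795, θ₂=-0.147, ω₂=-0.299, θ₃=0.143, ω₃=0.380
apply F[10]=+20.000 → step 11: x=0.273, v=2.516, θ₁=-0.626, ω₁=-3.966, θ₂=-0.155, ω₂=-0.520, θ₃=0.150, ω₃=0.305
apply F[11]=+20.000 → step 12: x=0.326, v=2.715, θ₁=-0.707, ω₁=-4.090, θ₂=-0.168, ω₂=-0.795, θ₃=0.156, ω₃=0.223
apply F[12]=+20.000 → step 13: x=0.382, v=2.908, θ₁=-0.790, ω₁=-4.174, θ₂=-0.188, ω₂=-1.118, θ₃=0.159, ω₃=0.134
apply F[13]=+20.000 → step 14: x=0.442, v=3.096, θ₁=-0.874, ω₁=-4.221, θ₂=-0.213, ω₂=-1.482, θ₃=0.161, ω₃=0.037
apply F[14]=+20.000 → step 15: x=0.506, v=3.277, θ₁=-0.958, ω₁=-4.230, θ₂=-0.247, ω₂=-1.884, θ₃=0.161, ω₃=-0.070
apply F[15]=+20.000 → step 16: x=0.573, v=3.454, θ₁=-1.042, ω₁=-4.196, θ₂=-0.289, ω₂=-2.318, θ₃=0.158, ω₃=-0.190
apply F[16]=+20.000 → step 17: x=0.644, v=3.625, θ₁=-1.126, ω₁=-4.114, θ₂=-0.340, ω₂=-2.781, θ₃=0.153, ω₃=-0.329
apply F[17]=+20.000 → step 18: x=0.718, v=3.790, θ₁=-1.207, ω₁=-3.974, θ₂=-0.400, ω₂=-3.267, θ₃=0.145, ω₃=-0.494
apply F[18]=+20.000 → step 19: x=0.795, v=3.951, θ₁=-1.284, ω₁=-3.767, θ₂=-0.471, ω₂=-3.772, θ₃=0.133, ω₃=-0.694
apply F[19]=+20.000 → step 20: x=0.876, v=4.106, θ₁=-1.357, ω₁=-3.481, θ₂=-0.551, ω₂=-4.293, θ₃=0.117, ω₃=-0.939
apply F[20]=+20.000 → step 21: x=0.960, v=4.254, θ₁=-1.423, ω₁=-3.105, θ₂=-0.643, ω₂=-4.830, θ₃=0.095, ω₃=-1.245
apply F[21]=+20.000 → step 22: x=1.046, v=4.392, θ₁=-1.480, ω₁=-2.630, θ₂=-0.745, ω₂=-5.382, θ₃=0.066, ω₃=-1.634
apply F[22]=+20.000 → step 23: x=1.135, v=4.516, θ₁=-1.527, ω₁=-2.047, θ₂=-0.858, ω₂=-5.955, θ₃=0.029, ω₃=-2.134
apply F[23]=+20.000 → step 24: x=1.227, v=4.616, θ₁=-1.561, ω₁=-1.355, θ₂=-0.983, ω₂=-6.553, θ₃=-0.020, ω₃=-2.794
apply F[24]=+20.000 → step 25: x=1.320, v=4.678, θ₁=-1.581, ω₁=-0.572, θ₂=-1.120, ω₂=-7.163, θ₃=-0.084, ω₃=-3.686
apply F[25]=+20.000 → step 26: x=1.413, v=4.680, θ₁=-1.584, ω₁=0.210, θ₂=-1.269, ω₂=-7.712, θ₃=-0.170, ω₃=-4.909
apply F[26]=+20.000 → step 27: x=1.506, v=4.608, θ₁=-1.574, ω₁=0.753, θ₂=-1.427, ω₂=-7.989, θ₃=-0.283, ω₃=-6.518
apply F[27]=+20.000 → step 28: x=1.597, v=4.494, θ₁=-1.558, ω₁=0.722, θ₂=-1.585, ω₂=-7.692, θ₃=-0.432, ω₃=-8.343
apply F[28]=+20.000 → step 29: x=1.686, v=4.409, θ₁=-1.549, ω₁=0.074, θ₂=-1.730, ω₂=-6.775, θ₃=-0.616, ω₃=-10.004
apply F[29]=+20.000 → step 30: x=1.774, v=4.386, θ₁=-1.557, ω₁=-0.903, θ₂=-1.853, ω₂=-5.492, θ₃=-0.830, ω₃=-11.314
apply F[30]=-20.000 → step 31: x=1.858, v=4.045, θ₁=-1.583, ω₁=-1.693, θ₂=-1.953, ω₂=-4.491, θ₃=-1.063, ω₃=-11.962
apply F[31]=-20.000 → step 32: x=1.936, v=3.701, θ₁=-1.626, ω₁=-2.579, θ₂=-2.033, ω₂=-3.445, θ₃=-1.308, ω₃=-12.531
apply F[32]=-20.000 → step 33: x=2.006, v=3.330, θ₁=-1.687, ω₁=-3.619, θ₂=-2.091, ω₂=-2.342, θ₃=-1.564, ω₃=-13.067
apply F[33]=-20.000 → step 34: x=2.069, v=2.894, θ₁=-1.772, ω₁=-4.902, θ₂=-2.126, ω₂=-1.183, θ₃=-1.830, ω₃=-13.557
apply F[34]=-20.000 → step 35: x=2.121, v=2.335, θ₁=-1.885, ω₁=-6.471, θ₂=-2.138, ω₂=-0.070, θ₃=-2.105, ω₃=-13.848
max |θ₃| = 2.105 ≤ 2.186 over all 36 states.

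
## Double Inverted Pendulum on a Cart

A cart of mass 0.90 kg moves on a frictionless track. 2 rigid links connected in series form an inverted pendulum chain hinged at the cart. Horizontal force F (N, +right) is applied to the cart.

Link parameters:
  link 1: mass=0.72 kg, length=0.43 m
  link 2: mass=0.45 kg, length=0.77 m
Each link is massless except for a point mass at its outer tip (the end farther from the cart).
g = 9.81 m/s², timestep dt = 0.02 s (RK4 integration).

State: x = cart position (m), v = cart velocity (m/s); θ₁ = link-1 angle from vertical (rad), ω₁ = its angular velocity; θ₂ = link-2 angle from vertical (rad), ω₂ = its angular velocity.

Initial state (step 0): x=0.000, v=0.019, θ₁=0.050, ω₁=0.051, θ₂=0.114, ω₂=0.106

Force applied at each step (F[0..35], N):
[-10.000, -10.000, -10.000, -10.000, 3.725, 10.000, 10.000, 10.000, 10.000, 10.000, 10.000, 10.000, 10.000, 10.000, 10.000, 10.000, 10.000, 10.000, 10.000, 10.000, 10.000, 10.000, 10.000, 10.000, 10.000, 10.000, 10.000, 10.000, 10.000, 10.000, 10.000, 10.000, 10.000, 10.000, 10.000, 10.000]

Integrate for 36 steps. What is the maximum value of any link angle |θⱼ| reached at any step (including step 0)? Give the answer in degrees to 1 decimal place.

Answer: 119.5°

Derivation:
apply F[0]=-10.000 → step 1: x=-0.002, v=-0.216, θ₁=0.057, ω₁=0.603, θ₂=0.116, ω₂=0.130
apply F[1]=-10.000 → step 2: x=-0.009, v=-0.452, θ₁=0.074, ω₁=1.168, θ₂=0.119, ω₂=0.150
apply F[2]=-10.000 → step 3: x=-0.020, v=-0.692, θ₁=0.103, ω₁=1.757, θ₂=0.122, ω₂=0.161
apply F[3]=-10.000 → step 4: x=-0.036, v=-0.935, θ₁=0.145, ω₁=2.372, θ₂=0.126, ω₂=0.161
apply F[4]=+3.725 → step 5: x=-0.055, v=-0.885, θ₁=0.192, ω₁=2.344, θ₂=0.129, ω₂=0.148
apply F[5]=+10.000 → step 6: x=-0.071, v=-0.714, θ₁=0.236, ω₁=2.075, θ₂=0.131, ω₂=0.115
apply F[6]=+10.000 → step 7: x=-0.083, v=-0.556, θ₁=0.275, ω₁=1.870, θ₂=0.133, ω₂=0.064
apply F[7]=+10.000 → step 8: x=-0.093, v=-0.409, θ₁=0.311, ω₁=1.719, θ₂=0.134, ω₂=-0.003
apply F[8]=+10.000 → step 9: x=-0.100, v=-0.271, θ₁=0.344, ω₁=1.618, θ₂=0.133, ω₂=-0.085
apply F[9]=+10.000 → step 10: x=-0.104, v=-0.141, θ₁=0.376, ω₁=1.560, θ₂=0.130, ω₂=-0.181
apply F[10]=+10.000 → step 11: x=-0.105, v=-0.018, θ₁=0.407, ω₁=1.542, θ₂=0.126, ω₂=-0.291
apply F[11]=+10.000 → step 12: x=-0.104, v=0.101, θ₁=0.438, ω₁=1.558, θ₂=0.119, ω₂=-0.413
apply F[12]=+10.000 → step 13: x=-0.101, v=0.214, θ₁=0.469, ω₁=1.606, θ₂=0.109, ω₂=-0.546
apply F[13]=+10.000 → step 14: x=-0.096, v=0.325, θ₁=0.502, ω₁=1.682, θ₂=0.097, ω₂=-0.691
apply F[14]=+10.000 → step 15: x=-0.088, v=0.434, θ₁=0.537, ω₁=1.782, θ₂=0.081, ω₂=-0.846
apply F[15]=+10.000 → step 16: x=-0.079, v=0.541, θ₁=0.574, ω₁=1.904, θ₂=0.063, ω₂=-1.010
apply F[16]=+10.000 → step 17: x=-0.067, v=0.649, θ₁=0.613, ω₁=2.044, θ₂=0.041, ω₂=-1.181
apply F[17]=+10.000 → step 18: x=-0.053, v=0.759, θ₁=0.656, ω₁=2.196, θ₂=0.015, ω₂=-1.357
apply F[18]=+10.000 → step 19: x=-0.036, v=0.870, θ₁=0.701, ω₁=2.358, θ₂=-0.013, ω₂=-1.536
apply F[19]=+10.000 → step 20: x=-0.018, v=0.986, θ₁=0.750, ω₁=2.525, θ₂=-0.046, ω₂=-1.715
apply F[20]=+10.000 → step 21: x=0.003, v=1.105, θ₁=0.802, ω₁=2.695, θ₂=-0.082, ω₂=-1.893
apply F[21]=+10.000 → step 22: x=0.026, v=1.229, θ₁=0.858, ω₁=2.864, θ₂=-0.122, ω₂=-2.066
apply F[22]=+10.000 → step 23: x=0.052, v=1.358, θ₁=0.917, ω₁=3.033, θ₂=-0.165, ω₂=-2.233
apply F[23]=+10.000 → step 24: x=0.081, v=1.492, θ₁=0.979, ω₁=3.201, θ₂=-0.211, ω₂=-2.393
apply F[24]=+10.000 → step 25: x=0.112, v=1.631, θ₁=1.045, ω₁=3.370, θ₂=-0.260, ω₂=-2.544
apply F[25]=+10.000 → step 26: x=0.146, v=1.775, θ₁=1.114, ω₁=3.541, θ₂=-0.313, ω₂=-2.684
apply F[26]=+10.000 → step 27: x=0.183, v=1.925, θ₁=1.186, ω₁=3.719, θ₂=-0.368, ω₂=-2.814
apply F[27]=+10.000 → step 28: x=0.223, v=2.079, θ₁=1.263, ω₁=3.909, θ₂=-0.425, ω₂=-2.930
apply F[28]=+10.000 → step 29: x=0.266, v=2.240, θ₁=1.343, ω₁=4.117, θ₂=-0.485, ω₂=-3.031
apply F[29]=+10.000 → step 30: x=0.313, v=2.409, θ₁=1.428, ω₁=4.351, θ₂=-0.546, ω₂=-3.116
apply F[30]=+10.000 → step 31: x=0.363, v=2.587, θ₁=1.517, ω₁=4.623, θ₂=-0.609, ω₂=-3.179
apply F[31]=+10.000 → step 32: x=0.416, v=2.779, θ₁=1.613, ω₁=4.947, θ₂=-0.673, ω₂=-3.219
apply F[32]=+10.000 → step 33: x=0.474, v=2.991, θ₁=1.716, ω₁=5.342, θ₂=-0.738, ω₂=-3.230
apply F[33]=+10.000 → step 34: x=0.536, v=3.234, θ₁=1.827, ω₁=5.831, θ₂=-0.802, ω₂=-3.212
apply F[34]=+10.000 → step 35: x=0.604, v=3.520, θ₁=1.950, ω₁=6.443, θ₂=-0.866, ω₂=-3.169
apply F[35]=+10.000 → step 36: x=0.677, v=3.869, θ₁=2.086, ω₁=7.209, θ₂=-0.929, ω₂=-3.120
Max |angle| over trajectory = 2.086 rad = 119.5°.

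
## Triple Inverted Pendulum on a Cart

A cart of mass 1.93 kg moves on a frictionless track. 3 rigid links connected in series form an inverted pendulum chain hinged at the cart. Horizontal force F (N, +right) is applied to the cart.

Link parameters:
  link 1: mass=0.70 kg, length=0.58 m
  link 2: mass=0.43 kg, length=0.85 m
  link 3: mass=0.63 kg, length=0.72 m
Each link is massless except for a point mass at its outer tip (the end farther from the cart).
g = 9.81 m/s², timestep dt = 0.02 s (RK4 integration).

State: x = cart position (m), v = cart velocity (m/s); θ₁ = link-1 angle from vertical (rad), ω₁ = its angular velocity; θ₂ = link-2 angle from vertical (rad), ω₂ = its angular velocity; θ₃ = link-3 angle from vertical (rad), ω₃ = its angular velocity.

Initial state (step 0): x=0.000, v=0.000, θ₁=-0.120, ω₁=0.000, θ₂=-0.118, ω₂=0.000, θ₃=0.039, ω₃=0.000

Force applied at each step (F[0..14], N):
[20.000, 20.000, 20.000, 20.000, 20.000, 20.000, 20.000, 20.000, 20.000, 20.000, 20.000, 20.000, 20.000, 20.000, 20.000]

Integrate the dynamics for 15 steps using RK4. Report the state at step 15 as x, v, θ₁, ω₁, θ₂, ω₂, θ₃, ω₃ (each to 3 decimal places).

Answer: x=0.464, v=2.680, θ₁=-1.055, ω₁=-5.355, θ₂=-0.205, ω₂=-1.248, θ₃=0.105, ω₃=-0.205

Derivation:
apply F[0]=+20.000 → step 1: x=0.002, v=0.225, θ₁=-0.124, ω₁=-0.428, θ₂=-0.118, ω₂=-0.041, θ₃=0.040, ω₃=0.086
apply F[1]=+20.000 → step 2: x=0.009, v=0.451, θ₁=-0.137, ω₁=-0.862, θ₂=-0.120, ω₂=-0.078, θ₃=0.042, ω₃=0.171
apply F[2]=+20.000 → step 3: x=0.020, v=0.677, θ₁=-0.159, ω₁=-1.308, θ₂=-0.121, ω₂=-0.106, θ₃=0.047, ω₃=0.250
apply F[3]=+20.000 → step 4: x=0.036, v=0.904, θ₁=-0.190, ω₁=-1.766, θ₂=-0.124, ω₂=-0.122, θ₃=0.052, ω₃=0.320
apply F[4]=+20.000 → step 5: x=0.056, v=1.129, θ₁=-0.230, ω₁=-2.236, θ₂=-0.126, ω₂=-0.127, θ₃=0.059, ω₃=0.376
apply F[5]=+20.000 → step 6: x=0.081, v=1.350, θ₁=-0.279, ω₁=-2.707, θ₂=-0.129, ω₂=-0.124, θ₃=0.067, ω₃=0.413
apply F[6]=+20.000 → step 7: x=0.110, v=1.562, θ₁=-0.338, ω₁=-3.167, θ₂=-0.131, ω₂=-0.120, θ₃=0.076, ω₃=0.426
apply F[7]=+20.000 → step 8: x=0.144, v=1.762, θ₁=-0.405, ω₁=-3.598, θ₂=-0.134, ω₂=-0.127, θ₃=0.084, ω₃=0.411
apply F[8]=+20.000 → step 9: x=0.181, v=1.946, θ₁=-0.481, ω₁=-3.985, θ₂=-0.136, ω₂=-0.160, θ₃=0.092, ω₃=0.369
apply F[9]=+20.000 → step 10: x=0.221, v=2.112, θ₁=-0.565, ω₁=-4.321, θ₂=-0.140, ω₂=-0.229, θ₃=0.099, ω₃=0.304
apply F[10]=+20.000 → step 11: x=0.265, v=2.259, θ₁=-0.654, ω₁=-4.604, θ₂=-0.146, ω₂=-0.342, θ₃=0.104, ω₃=0.220
apply F[11]=+20.000 → step 12: x=0.312, v=2.388, θ₁=-0.748, ω₁=-4.841, θ₂=-0.154, ω₂=-0.501, θ₃=0.107, ω₃=0.125
apply F[12]=+20.000 → step 13: x=0.361, v=2.500, θ₁=-0.847, ω₁=-5.040, θ₂=-0.166, ω₂=-0.707, θ₃=0.109, ω₃=0.020
apply F[13]=+20.000 → step 14: x=0.412, v=2.597, θ₁=-0.950, ω₁=-5.209, θ₂=-0.183, ω₂=-0.957, θ₃=0.108, ω₃=-0.090
apply F[14]=+20.000 → step 15: x=0.464, v=2.680, θ₁=-1.055, ω₁=-5.355, θ₂=-0.205, ω₂=-1.248, θ₃=0.105, ω₃=-0.205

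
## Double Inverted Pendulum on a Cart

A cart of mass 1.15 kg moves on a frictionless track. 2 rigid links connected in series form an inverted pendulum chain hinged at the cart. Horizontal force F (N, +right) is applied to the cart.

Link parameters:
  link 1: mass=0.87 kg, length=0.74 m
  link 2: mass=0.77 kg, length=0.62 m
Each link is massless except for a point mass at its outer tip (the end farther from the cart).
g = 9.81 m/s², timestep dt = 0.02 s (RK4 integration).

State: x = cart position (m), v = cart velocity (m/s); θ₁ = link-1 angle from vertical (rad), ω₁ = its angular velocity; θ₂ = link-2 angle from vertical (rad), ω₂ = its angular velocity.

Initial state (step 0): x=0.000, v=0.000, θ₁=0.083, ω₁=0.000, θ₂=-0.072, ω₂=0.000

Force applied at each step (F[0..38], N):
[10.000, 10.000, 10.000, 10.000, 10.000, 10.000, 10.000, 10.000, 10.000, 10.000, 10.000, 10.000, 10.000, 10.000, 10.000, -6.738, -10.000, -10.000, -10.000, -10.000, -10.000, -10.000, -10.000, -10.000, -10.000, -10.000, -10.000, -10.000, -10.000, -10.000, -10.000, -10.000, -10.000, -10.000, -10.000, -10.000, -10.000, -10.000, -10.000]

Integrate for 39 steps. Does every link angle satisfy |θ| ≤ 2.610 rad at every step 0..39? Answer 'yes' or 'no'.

Answer: yes

Derivation:
apply F[0]=+10.000 → step 1: x=0.001, v=0.150, θ₁=0.082, ω₁=-0.143, θ₂=-0.073, ω₂=-0.095
apply F[1]=+10.000 → step 2: x=0.006, v=0.301, θ₁=0.077, ω₁=-0.289, θ₂=-0.076, ω₂=-0.190
apply F[2]=+10.000 → step 3: x=0.014, v=0.454, θ₁=0.070, ω₁=-0.439, θ₂=-0.081, ω₂=-0.282
apply F[3]=+10.000 → step 4: x=0.024, v=0.609, θ₁=0.060, ω₁=-0.597, θ₂=-0.087, ω₂=-0.371
apply F[4]=+10.000 → step 5: x=0.038, v=0.769, θ₁=0.046, ω₁=-0.765, θ₂=-0.095, ω₂=-0.455
apply F[5]=+10.000 → step 6: x=0.055, v=0.932, θ₁=0.029, ω₁=-0.947, θ₂=-0.105, ω₂=-0.533
apply F[6]=+10.000 → step 7: x=0.075, v=1.102, θ₁=0.008, ω₁=-1.143, θ₂=-0.117, ω₂=-0.604
apply F[7]=+10.000 → step 8: x=0.099, v=1.276, θ₁=-0.017, ω₁=-1.357, θ₂=-0.129, ω₂=-0.664
apply F[8]=+10.000 → step 9: x=0.126, v=1.457, θ₁=-0.046, ω₁=-1.591, θ₂=-0.143, ω₂=-0.713
apply F[9]=+10.000 → step 10: x=0.157, v=1.643, θ₁=-0.081, ω₁=-1.844, θ₂=-0.158, ω₂=-0.750
apply F[10]=+10.000 → step 11: x=0.192, v=1.833, θ₁=-0.120, ω₁=-2.118, θ₂=-0.173, ω₂=-0.773
apply F[11]=+10.000 → step 12: x=0.231, v=2.025, θ₁=-0.165, ω₁=-2.408, θ₂=-0.189, ω₂=-0.783
apply F[12]=+10.000 → step 13: x=0.273, v=2.214, θ₁=-0.217, ω₁=-2.708, θ₂=-0.204, ω₂=-0.784
apply F[13]=+10.000 → step 14: x=0.319, v=2.395, θ₁=-0.274, ω₁=-3.010, θ₂=-0.220, ω₂=-0.783
apply F[14]=+10.000 → step 15: x=0.369, v=2.562, θ₁=-0.337, ω₁=-3.304, θ₂=-0.236, ω₂=-0.786
apply F[15]=-6.738 → step 16: x=0.419, v=2.471, θ₁=-0.403, ω₁=-3.292, θ₂=-0.251, ω₂=-0.767
apply F[16]=-10.000 → step 17: x=0.467, v=2.340, θ₁=-0.468, ω₁=-3.256, θ₂=-0.266, ω₂=-0.729
apply F[17]=-10.000 → step 18: x=0.513, v=2.214, θ₁=-0.533, ω₁=-3.252, θ₂=-0.280, ω₂=-0.681
apply F[18]=-10.000 → step 19: x=0.556, v=2.091, θ₁=-0.599, ω₁=-3.274, θ₂=-0.293, ω₂=-0.625
apply F[19]=-10.000 → step 20: x=0.596, v=1.969, θ₁=-0.664, ω₁=-3.320, θ₂=-0.305, ω₂=-0.564
apply F[20]=-10.000 → step 21: x=0.635, v=1.846, θ₁=-0.731, ω₁=-3.384, θ₂=-0.316, ω₂=-0.501
apply F[21]=-10.000 → step 22: x=0.670, v=1.718, θ₁=-0.800, ω₁=-3.465, θ₂=-0.325, ω₂=-0.439
apply F[22]=-10.000 → step 23: x=0.703, v=1.585, θ₁=-0.870, ω₁=-3.560, θ₂=-0.333, ω₂=-0.382
apply F[23]=-10.000 → step 24: x=0.734, v=1.445, θ₁=-0.942, ω₁=-3.668, θ₂=-0.341, ω₂=-0.333
apply F[24]=-10.000 → step 25: x=0.761, v=1.296, θ₁=-1.017, ω₁=-3.787, θ₂=-0.347, ω₂=-0.296
apply F[25]=-10.000 → step 26: x=0.785, v=1.136, θ₁=-1.094, ω₁=-3.917, θ₂=-0.353, ω₂=-0.273
apply F[26]=-10.000 → step 27: x=0.806, v=0.965, θ₁=-1.174, ω₁=-4.060, θ₂=-0.358, ω₂=-0.269
apply F[27]=-10.000 → step 28: x=0.824, v=0.780, θ₁=-1.256, ω₁=-4.217, θ₂=-0.363, ω₂=-0.288
apply F[28]=-10.000 → step 29: x=0.837, v=0.580, θ₁=-1.342, ω₁=-4.389, θ₂=-0.370, ω₂=-0.333
apply F[29]=-10.000 → step 30: x=0.847, v=0.364, θ₁=-1.432, ω₁=-4.579, θ₂=-0.377, ω₂=-0.411
apply F[30]=-10.000 → step 31: x=0.852, v=0.129, θ₁=-1.526, ω₁=-4.792, θ₂=-0.386, ω₂=-0.528
apply F[31]=-10.000 → step 32: x=0.852, v=-0.127, θ₁=-1.624, ω₁=-5.031, θ₂=-0.398, ω₂=-0.691
apply F[32]=-10.000 → step 33: x=0.847, v=-0.409, θ₁=-1.727, ω₁=-5.304, θ₂=-0.414, ω₂=-0.911
apply F[33]=-10.000 → step 34: x=0.835, v=-0.719, θ₁=-1.836, ω₁=-5.619, θ₂=-0.435, ω₂=-1.201
apply F[34]=-10.000 → step 35: x=0.818, v=-1.062, θ₁=-1.952, ω₁=-5.985, θ₂=-0.463, ω₂=-1.581
apply F[35]=-10.000 → step 36: x=0.793, v=-1.446, θ₁=-2.076, ω₁=-6.413, θ₂=-0.499, ω₂=-2.075
apply F[36]=-10.000 → step 37: x=0.760, v=-1.874, θ₁=-2.209, ω₁=-6.918, θ₂=-0.547, ω₂=-2.721
apply F[37]=-10.000 → step 38: x=0.717, v=-2.352, θ₁=-2.354, ω₁=-7.508, θ₂=-0.610, ω₂=-3.571
apply F[38]=-10.000 → step 39: x=0.665, v=-2.875, θ₁=-2.510, ω₁=-8.179, θ₂=-0.692, ω₂=-4.692
Max |angle| over trajectory = 2.510 rad; bound = 2.610 → within bound.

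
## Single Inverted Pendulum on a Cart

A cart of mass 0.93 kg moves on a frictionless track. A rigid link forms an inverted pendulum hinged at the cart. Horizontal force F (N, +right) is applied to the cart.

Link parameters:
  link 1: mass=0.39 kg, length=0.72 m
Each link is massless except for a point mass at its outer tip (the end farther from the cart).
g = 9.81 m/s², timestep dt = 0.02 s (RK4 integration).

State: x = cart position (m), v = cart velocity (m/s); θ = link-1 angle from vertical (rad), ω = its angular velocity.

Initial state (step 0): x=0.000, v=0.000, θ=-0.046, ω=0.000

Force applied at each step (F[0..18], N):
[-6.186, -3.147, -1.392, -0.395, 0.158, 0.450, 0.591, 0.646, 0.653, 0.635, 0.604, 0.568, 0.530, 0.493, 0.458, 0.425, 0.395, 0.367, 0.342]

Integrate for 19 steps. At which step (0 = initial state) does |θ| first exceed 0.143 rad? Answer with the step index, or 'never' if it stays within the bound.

apply F[0]=-6.186 → step 1: x=-0.001, v=-0.129, θ=-0.044, ω=0.167
apply F[1]=-3.147 → step 2: x=-0.005, v=-0.193, θ=-0.040, ω=0.244
apply F[2]=-1.392 → step 3: x=-0.009, v=-0.220, θ=-0.035, ω=0.271
apply F[3]=-0.395 → step 4: x=-0.013, v=-0.226, θ=-0.030, ω=0.271
apply F[4]=+0.158 → step 5: x=-0.018, v=-0.220, θ=-0.024, ω=0.255
apply F[5]=+0.450 → step 6: x=-0.022, v=-0.209, θ=-0.020, ω=0.234
apply F[6]=+0.591 → step 7: x=-0.026, v=-0.195, θ=-0.015, ω=0.209
apply F[7]=+0.646 → step 8: x=-0.030, v=-0.180, θ=-0.011, ω=0.185
apply F[8]=+0.653 → step 9: x=-0.033, v=-0.165, θ=-0.008, ω=0.162
apply F[9]=+0.635 → step 10: x=-0.036, v=-0.151, θ=-0.005, ω=0.140
apply F[10]=+0.604 → step 11: x=-0.039, v=-0.138, θ=-0.002, ω=0.121
apply F[11]=+0.568 → step 12: x=-0.042, v=-0.125, θ=0.000, ω=0.104
apply F[12]=+0.530 → step 13: x=-0.044, v=-0.114, θ=0.002, ω=0.088
apply F[13]=+0.493 → step 14: x=-0.046, v=-0.104, θ=0.004, ω=0.075
apply F[14]=+0.458 → step 15: x=-0.048, v=-0.094, θ=0.005, ω=0.063
apply F[15]=+0.425 → step 16: x=-0.050, v=-0.086, θ=0.006, ω=0.052
apply F[16]=+0.395 → step 17: x=-0.052, v=-0.078, θ=0.007, ω=0.043
apply F[17]=+0.367 → step 18: x=-0.053, v=-0.070, θ=0.008, ω=0.035
apply F[18]=+0.342 → step 19: x=-0.055, v=-0.064, θ=0.009, ω=0.028
max |θ| = 0.046 ≤ 0.143 over all 20 states.

Answer: never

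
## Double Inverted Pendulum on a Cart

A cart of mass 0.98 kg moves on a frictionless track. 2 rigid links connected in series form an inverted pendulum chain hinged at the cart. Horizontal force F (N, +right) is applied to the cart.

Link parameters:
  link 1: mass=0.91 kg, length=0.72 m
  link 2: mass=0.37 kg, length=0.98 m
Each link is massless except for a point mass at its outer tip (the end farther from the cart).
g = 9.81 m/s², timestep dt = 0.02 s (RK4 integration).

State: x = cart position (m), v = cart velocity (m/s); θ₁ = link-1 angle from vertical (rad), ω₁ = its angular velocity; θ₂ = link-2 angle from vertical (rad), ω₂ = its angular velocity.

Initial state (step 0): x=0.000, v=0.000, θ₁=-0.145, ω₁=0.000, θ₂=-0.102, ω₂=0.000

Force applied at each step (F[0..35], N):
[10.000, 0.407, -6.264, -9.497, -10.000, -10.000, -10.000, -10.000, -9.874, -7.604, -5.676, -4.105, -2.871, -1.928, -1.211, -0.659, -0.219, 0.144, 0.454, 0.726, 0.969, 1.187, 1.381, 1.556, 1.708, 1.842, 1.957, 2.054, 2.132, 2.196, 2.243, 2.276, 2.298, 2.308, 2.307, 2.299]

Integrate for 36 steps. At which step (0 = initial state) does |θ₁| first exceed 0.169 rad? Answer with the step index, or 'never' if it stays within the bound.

Answer: 4

Derivation:
apply F[0]=+10.000 → step 1: x=0.002, v=0.234, θ₁=-0.149, ω₁=-0.366, θ₂=-0.102, ω₂=0.010
apply F[1]=+0.407 → step 2: x=0.007, v=0.279, θ₁=-0.157, ω₁=-0.474, θ₂=-0.102, ω₂=0.024
apply F[2]=-6.264 → step 3: x=0.012, v=0.194, θ₁=-0.166, ω₁=-0.408, θ₂=-0.101, ω₂=0.041
apply F[3]=-9.497 → step 4: x=0.015, v=0.048, θ₁=-0.173, ω₁=-0.263, θ₂=-0.100, ω₂=0.063
apply F[4]=-10.000 → step 5: x=0.014, v=-0.106, θ₁=-0.176, ω₁=-0.108, θ₂=-0.098, ω₂=0.086
apply F[5]=-10.000 → step 6: x=0.010, v=-0.260, θ₁=-0.177, ω₁=0.044, θ₂=-0.096, ω₂=0.111
apply F[6]=-10.000 → step 7: x=0.004, v=-0.414, θ₁=-0.174, ω₁=0.197, θ₂=-0.094, ω₂=0.137
apply F[7]=-10.000 → step 8: x=-0.006, v=-0.569, θ₁=-0.169, ω₁=0.353, θ₂=-0.091, ω₂=0.162
apply F[8]=-9.874 → step 9: x=-0.019, v=-0.724, θ₁=-0.160, ω₁=0.512, θ₂=-0.087, ω₂=0.185
apply F[9]=-7.604 → step 10: x=-0.035, v=-0.838, θ₁=-0.149, ω₁=0.618, θ₂=-0.084, ω₂=0.205
apply F[10]=-5.676 → step 11: x=-0.052, v=-0.917, θ₁=-0.136, ω₁=0.681, θ₂=-0.079, ω₂=0.223
apply F[11]=-4.105 → step 12: x=-0.071, v=-0.968, θ₁=-0.122, ω₁=0.711, θ₂=-0.075, ω₂=0.237
apply F[12]=-2.871 → step 13: x=-0.091, v=-0.998, θ₁=-0.108, ω₁=0.716, θ₂=-0.070, ω₂=0.249
apply F[13]=-1.928 → step 14: x=-0.111, v=-1.013, θ₁=-0.094, ω₁=0.705, θ₂=-0.065, ω₂=0.258
apply F[14]=-1.211 → step 15: x=-0.131, v=-1.016, θ₁=-0.080, ω₁=0.684, θ₂=-0.060, ω₂=0.265
apply F[15]=-0.659 → step 16: x=-0.151, v=-1.012, θ₁=-0.066, ω₁=0.656, θ₂=-0.054, ω₂=0.269
apply F[16]=-0.219 → step 17: x=-0.172, v=-1.001, θ₁=-0.054, ω₁=0.624, θ₂=-0.049, ω₂=0.272
apply F[17]=+0.144 → step 18: x=-0.191, v=-0.987, θ₁=-0.042, ω₁=0.591, θ₂=-0.043, ω₂=0.272
apply F[18]=+0.454 → step 19: x=-0.211, v=-0.968, θ₁=-0.030, ω₁=0.556, θ₂=-0.038, ω₂=0.271
apply F[19]=+0.726 → step 20: x=-0.230, v=-0.947, θ₁=-0.019, ω₁=0.522, θ₂=-0.033, ω₂=0.268
apply F[20]=+0.969 → step 21: x=-0.249, v=-0.924, θ₁=-0.009, ω₁=0.487, θ₂=-0.027, ω₂=0.263
apply F[21]=+1.187 → step 22: x=-0.267, v=-0.899, θ₁=0.000, ω₁=0.453, θ₂=-0.022, ω₂=0.258
apply F[22]=+1.381 → step 23: x=-0.285, v=-0.872, θ₁=0.009, ω₁=0.419, θ₂=-0.017, ω₂=0.251
apply F[23]=+1.556 → step 24: x=-0.302, v=-0.843, θ₁=0.017, ω₁=0.386, θ₂=-0.012, ω₂=0.244
apply F[24]=+1.708 → step 25: x=-0.318, v=-0.814, θ₁=0.024, ω₁=0.354, θ₂=-0.007, ω₂=0.235
apply F[25]=+1.842 → step 26: x=-0.334, v=-0.783, θ₁=0.031, ω₁=0.322, θ₂=-0.003, ω₂=0.226
apply F[26]=+1.957 → step 27: x=-0.350, v=-0.752, θ₁=0.037, ω₁=0.292, θ₂=0.002, ω₂=0.216
apply F[27]=+2.054 → step 28: x=-0.365, v=-0.720, θ₁=0.043, ω₁=0.263, θ₂=0.006, ω₂=0.206
apply F[28]=+2.132 → step 29: x=-0.379, v=-0.688, θ₁=0.048, ω₁=0.235, θ₂=0.010, ω₂=0.196
apply F[29]=+2.196 → step 30: x=-0.392, v=-0.656, θ₁=0.052, ω₁=0.209, θ₂=0.014, ω₂=0.185
apply F[30]=+2.243 → step 31: x=-0.405, v=-0.624, θ₁=0.056, ω₁=0.183, θ₂=0.018, ω₂=0.174
apply F[31]=+2.276 → step 32: x=-0.417, v=-0.593, θ₁=0.059, ω₁=0.160, θ₂=0.021, ω₂=0.163
apply F[32]=+2.298 → step 33: x=-0.429, v=-0.562, θ₁=0.062, ω₁=0.137, θ₂=0.024, ω₂=0.153
apply F[33]=+2.308 → step 34: x=-0.439, v=-0.531, θ₁=0.065, ω₁=0.116, θ₂=0.027, ω₂=0.142
apply F[34]=+2.307 → step 35: x=-0.450, v=-0.501, θ₁=0.067, ω₁=0.097, θ₂=0.030, ω₂=0.131
apply F[35]=+2.299 → step 36: x=-0.460, v=-0.471, θ₁=0.069, ω₁=0.079, θ₂=0.032, ω₂=0.121
|θ₁| = 0.173 > 0.169 first at step 4.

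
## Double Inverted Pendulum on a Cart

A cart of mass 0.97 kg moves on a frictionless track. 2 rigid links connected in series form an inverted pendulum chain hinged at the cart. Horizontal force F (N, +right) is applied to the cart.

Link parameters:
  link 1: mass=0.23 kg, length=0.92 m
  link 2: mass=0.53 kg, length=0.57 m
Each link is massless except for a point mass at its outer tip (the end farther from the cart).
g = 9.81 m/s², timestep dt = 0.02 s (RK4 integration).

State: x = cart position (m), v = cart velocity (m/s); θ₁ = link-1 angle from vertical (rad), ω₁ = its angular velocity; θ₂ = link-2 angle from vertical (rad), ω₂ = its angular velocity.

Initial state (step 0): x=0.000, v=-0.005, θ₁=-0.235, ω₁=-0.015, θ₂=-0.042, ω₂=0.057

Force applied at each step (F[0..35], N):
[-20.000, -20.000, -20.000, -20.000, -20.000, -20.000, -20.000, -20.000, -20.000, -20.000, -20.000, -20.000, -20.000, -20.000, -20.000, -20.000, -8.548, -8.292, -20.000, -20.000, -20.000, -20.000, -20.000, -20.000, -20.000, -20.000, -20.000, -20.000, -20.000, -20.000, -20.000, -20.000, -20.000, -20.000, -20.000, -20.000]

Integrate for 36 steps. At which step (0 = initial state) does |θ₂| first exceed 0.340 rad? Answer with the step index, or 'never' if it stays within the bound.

apply F[0]=-20.000 → step 1: x=-0.004, v=-0.371, θ₁=-0.233, ω₁=0.203, θ₂=-0.038, ω₂=0.340
apply F[1]=-20.000 → step 2: x=-0.015, v=-0.739, θ₁=-0.227, ω₁=0.424, θ₂=-0.028, ω₂=0.623
apply F[2]=-20.000 → step 3: x=-0.033, v=-1.110, θ₁=-0.216, ω₁=0.653, θ₂=-0.013, ω₂=0.901
apply F[3]=-20.000 → step 4: x=-0.059, v=-1.485, θ₁=-0.201, ω₁=0.896, θ₂=0.008, ω₂=1.171
apply F[4]=-20.000 → step 5: x=-0.093, v=-1.866, θ₁=-0.180, ω₁=1.157, θ₂=0.034, ω₂=1.427
apply F[5]=-20.000 → step 6: x=-0.134, v=-2.254, θ₁=-0.154, ω₁=1.442, θ₂=0.065, ω₂=1.662
apply F[6]=-20.000 → step 7: x=-0.183, v=-2.649, θ₁=-0.122, ω₁=1.758, θ₂=0.100, ω₂=1.865
apply F[7]=-20.000 → step 8: x=-0.240, v=-3.051, θ₁=-0.084, ω₁=2.111, θ₂=0.139, ω₂=2.024
apply F[8]=-20.000 → step 9: x=-0.305, v=-3.459, θ₁=-0.038, ω₁=2.506, θ₂=0.180, ω₂=2.126
apply F[9]=-20.000 → step 10: x=-0.378, v=-3.871, θ₁=0.017, ω₁=2.947, θ₂=0.223, ω₂=2.158
apply F[10]=-20.000 → step 11: x=-0.460, v=-4.282, θ₁=0.081, ω₁=3.430, θ₂=0.266, ω₂=2.110
apply F[11]=-20.000 → step 12: x=-0.550, v=-4.682, θ₁=0.154, ω₁=3.946, θ₂=0.307, ω₂=1.987
apply F[12]=-20.000 → step 13: x=-0.647, v=-5.059, θ₁=0.238, ω₁=4.466, θ₂=0.345, ω₂=1.817
apply F[13]=-20.000 → step 14: x=-0.752, v=-5.398, θ₁=0.333, ω₁=4.945, θ₂=0.380, ω₂=1.669
apply F[14]=-20.000 → step 15: x=-0.863, v=-5.683, θ₁=0.436, ω₁=5.325, θ₂=0.413, ω₂=1.639
apply F[15]=-20.000 → step 16: x=-0.979, v=-5.910, θ₁=0.545, ω₁=5.567, θ₂=0.447, ω₂=1.815
apply F[16]=-8.548 → step 17: x=-1.097, v=-5.903, θ₁=0.656, ω₁=5.539, θ₂=0.486, ω₂=2.137
apply F[17]=-8.292 → step 18: x=-1.215, v=-5.873, θ₁=0.766, ω₁=5.449, θ₂=0.533, ω₂=2.594
apply F[18]=-20.000 → step 19: x=-1.333, v=-6.002, θ₁=0.874, ω₁=5.376, θ₂=0.592, ω₂=3.326
apply F[19]=-20.000 → step 20: x=-1.454, v=-6.106, θ₁=0.980, ω₁=5.232, θ₂=0.667, ω₂=4.167
apply F[20]=-20.000 → step 21: x=-1.577, v=-6.183, θ₁=1.083, ω₁=5.027, θ₂=0.760, ω₂=5.076
apply F[21]=-20.000 → step 22: x=-1.702, v=-6.229, θ₁=1.181, ω₁=4.773, θ₂=0.870, ω₂=6.016
apply F[22]=-20.000 → step 23: x=-1.826, v=-6.237, θ₁=1.274, ω₁=4.490, θ₂=1.000, ω₂=6.938
apply F[23]=-20.000 → step 24: x=-1.951, v=-6.196, θ₁=1.361, ω₁=4.220, θ₂=1.147, ω₂=7.779
apply F[24]=-20.000 → step 25: x=-2.074, v=-6.101, θ₁=1.443, ω₁=4.034, θ₂=1.310, ω₂=8.438
apply F[25]=-20.000 → step 26: x=-2.194, v=-5.956, θ₁=1.523, ω₁=4.023, θ₂=1.483, ω₂=8.797
apply F[26]=-20.000 → step 27: x=-2.312, v=-5.781, θ₁=1.606, ω₁=4.253, θ₂=1.659, ω₂=8.766
apply F[27]=-20.000 → step 28: x=-2.426, v=-5.596, θ₁=1.695, ω₁=4.725, θ₂=1.831, ω₂=8.340
apply F[28]=-20.000 → step 29: x=-2.536, v=-5.412, θ₁=1.796, ω₁=5.379, θ₂=1.991, ω₂=7.593
apply F[29]=-20.000 → step 30: x=-2.642, v=-5.224, θ₁=1.911, ω₁=6.142, θ₂=2.133, ω₂=6.623
apply F[30]=-20.000 → step 31: x=-2.745, v=-5.014, θ₁=2.042, ω₁=6.961, θ₂=2.255, ω₂=5.525
apply F[31]=-20.000 → step 32: x=-2.842, v=-4.759, θ₁=2.190, ω₁=7.794, θ₂=2.354, ω₂=4.428
apply F[32]=-20.000 → step 33: x=-2.934, v=-4.451, θ₁=2.353, ω₁=8.559, θ₂=2.433, ω₂=3.567
apply F[33]=-20.000 → step 34: x=-3.020, v=-4.126, θ₁=2.530, ω₁=9.060, θ₂=2.501, ω₂=3.354
apply F[34]=-20.000 → step 35: x=-3.100, v=-3.897, θ₁=2.712, ω₁=9.019, θ₂=2.575, ω₂=4.169
apply F[35]=-20.000 → step 36: x=-3.178, v=-3.877, θ₁=2.887, ω₁=8.349, θ₂=2.674, ω₂=5.870
|θ₂| = 0.345 > 0.340 first at step 13.

Answer: 13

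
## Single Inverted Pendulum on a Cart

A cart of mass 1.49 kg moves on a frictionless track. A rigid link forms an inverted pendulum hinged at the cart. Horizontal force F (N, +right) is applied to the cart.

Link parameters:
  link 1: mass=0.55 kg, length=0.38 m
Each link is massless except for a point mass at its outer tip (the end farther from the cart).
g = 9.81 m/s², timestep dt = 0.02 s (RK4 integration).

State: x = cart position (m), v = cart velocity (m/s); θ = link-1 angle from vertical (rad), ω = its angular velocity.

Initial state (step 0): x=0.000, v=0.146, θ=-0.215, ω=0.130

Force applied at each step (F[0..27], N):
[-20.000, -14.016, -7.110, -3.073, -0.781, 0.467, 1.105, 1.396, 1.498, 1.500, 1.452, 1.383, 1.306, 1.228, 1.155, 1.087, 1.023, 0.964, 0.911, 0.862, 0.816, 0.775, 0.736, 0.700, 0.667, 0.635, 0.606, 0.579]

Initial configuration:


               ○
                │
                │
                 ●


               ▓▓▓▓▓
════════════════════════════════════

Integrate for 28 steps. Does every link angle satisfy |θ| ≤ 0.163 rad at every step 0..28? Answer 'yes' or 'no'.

Answer: no

Derivation:
apply F[0]=-20.000 → step 1: x=0.000, v=-0.104, θ=-0.207, ω=0.664
apply F[1]=-14.016 → step 2: x=-0.003, v=-0.276, θ=-0.190, ω=1.005
apply F[2]=-7.110 → step 3: x=-0.010, v=-0.358, θ=-0.169, ω=1.125
apply F[3]=-3.073 → step 4: x=-0.017, v=-0.388, θ=-0.147, ω=1.123
apply F[4]=-0.781 → step 5: x=-0.025, v=-0.389, θ=-0.125, ω=1.056
apply F[5]=+0.467 → step 6: x=-0.033, v=-0.375, θ=-0.105, ω=0.960
apply F[6]=+1.105 → step 7: x=-0.040, v=-0.354, θ=-0.087, ω=0.855
apply F[7]=+1.396 → step 8: x=-0.047, v=-0.330, θ=-0.071, ω=0.751
apply F[8]=+1.498 → step 9: x=-0.053, v=-0.305, θ=-0.057, ω=0.654
apply F[9]=+1.500 → step 10: x=-0.059, v=-0.281, θ=-0.044, ω=0.566
apply F[10]=+1.452 → step 11: x=-0.064, v=-0.259, θ=-0.034, ω=0.487
apply F[11]=+1.383 → step 12: x=-0.069, v=-0.238, θ=-0.025, ω=0.418
apply F[12]=+1.306 → step 13: x=-0.074, v=-0.219, θ=-0.017, ω=0.357
apply F[13]=+1.228 → step 14: x=-0.078, v=-0.202, θ=-0.011, ω=0.304
apply F[14]=+1.155 → step 15: x=-0.082, v=-0.186, θ=-0.005, ω=0.257
apply F[15]=+1.087 → step 16: x=-0.086, v=-0.171, θ=-0.000, ω=0.217
apply F[16]=+1.023 → step 17: x=-0.089, v=-0.158, θ=0.004, ω=0.183
apply F[17]=+0.964 → step 18: x=-0.092, v=-0.145, θ=0.007, ω=0.152
apply F[18]=+0.911 → step 19: x=-0.095, v=-0.133, θ=0.010, ω=0.126
apply F[19]=+0.862 → step 20: x=-0.097, v=-0.123, θ=0.012, ω=0.104
apply F[20]=+0.816 → step 21: x=-0.100, v=-0.113, θ=0.014, ω=0.084
apply F[21]=+0.775 → step 22: x=-0.102, v=-0.103, θ=0.016, ω=0.067
apply F[22]=+0.736 → step 23: x=-0.104, v=-0.095, θ=0.017, ω=0.053
apply F[23]=+0.700 → step 24: x=-0.105, v=-0.086, θ=0.018, ω=0.041
apply F[24]=+0.667 → step 25: x=-0.107, v=-0.079, θ=0.019, ω=0.030
apply F[25]=+0.635 → step 26: x=-0.109, v=-0.072, θ=0.019, ω=0.021
apply F[26]=+0.606 → step 27: x=-0.110, v=-0.065, θ=0.019, ω=0.013
apply F[27]=+0.579 → step 28: x=-0.111, v=-0.059, θ=0.020, ω=0.006
Max |angle| over trajectory = 0.215 rad; bound = 0.163 → exceeded.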